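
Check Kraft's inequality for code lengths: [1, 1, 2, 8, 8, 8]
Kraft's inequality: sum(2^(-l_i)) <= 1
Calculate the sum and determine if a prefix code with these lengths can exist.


Sum = 2^(-1) + 2^(-1) + 2^(-2) + 2^(-8) + 2^(-8) + 2^(-8)
    = 0.5 + 0.5 + 0.25 + 0.00390625 + 0.00390625 + 0.00390625
    = 323/256 = 1.26171875
Since 1.26171875 > 1, Kraft's inequality is NOT satisfied.
A prefix code with these lengths CANNOT exist.

Kraft sum = 1.26171875. Not satisfied.


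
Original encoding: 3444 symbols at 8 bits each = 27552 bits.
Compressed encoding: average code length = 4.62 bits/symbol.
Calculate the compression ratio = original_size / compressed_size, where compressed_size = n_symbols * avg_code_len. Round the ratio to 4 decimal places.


original_size = n_symbols * orig_bits = 3444 * 8 = 27552 bits
compressed_size = n_symbols * avg_code_len = 3444 * 4.62 = 15911.28 bits
ratio = original_size / compressed_size = 27552 / 15911.28 = 1.7316

Compression ratio = 1.7316


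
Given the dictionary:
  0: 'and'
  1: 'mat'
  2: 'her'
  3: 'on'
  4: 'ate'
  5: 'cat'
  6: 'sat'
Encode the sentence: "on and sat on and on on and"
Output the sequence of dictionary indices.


Look up each word in the dictionary:
  'on' -> 3
  'and' -> 0
  'sat' -> 6
  'on' -> 3
  'and' -> 0
  'on' -> 3
  'on' -> 3
  'and' -> 0

Encoded: [3, 0, 6, 3, 0, 3, 3, 0]


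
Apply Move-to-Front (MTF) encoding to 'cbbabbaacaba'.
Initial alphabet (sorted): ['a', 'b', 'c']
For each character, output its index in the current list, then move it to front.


MTF encoding:
'c': index 2 in ['a', 'b', 'c'] -> ['c', 'a', 'b']
'b': index 2 in ['c', 'a', 'b'] -> ['b', 'c', 'a']
'b': index 0 in ['b', 'c', 'a'] -> ['b', 'c', 'a']
'a': index 2 in ['b', 'c', 'a'] -> ['a', 'b', 'c']
'b': index 1 in ['a', 'b', 'c'] -> ['b', 'a', 'c']
'b': index 0 in ['b', 'a', 'c'] -> ['b', 'a', 'c']
'a': index 1 in ['b', 'a', 'c'] -> ['a', 'b', 'c']
'a': index 0 in ['a', 'b', 'c'] -> ['a', 'b', 'c']
'c': index 2 in ['a', 'b', 'c'] -> ['c', 'a', 'b']
'a': index 1 in ['c', 'a', 'b'] -> ['a', 'c', 'b']
'b': index 2 in ['a', 'c', 'b'] -> ['b', 'a', 'c']
'a': index 1 in ['b', 'a', 'c'] -> ['a', 'b', 'c']


Output: [2, 2, 0, 2, 1, 0, 1, 0, 2, 1, 2, 1]


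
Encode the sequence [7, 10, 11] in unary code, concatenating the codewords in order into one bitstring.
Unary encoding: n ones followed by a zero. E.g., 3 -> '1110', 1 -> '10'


Encode each number as n ones followed by a terminating 0:
  7 -> 11111110 (8 bits)
  10 -> 11111111110 (11 bits)
  11 -> 111111111110 (12 bits)
Total length = 8 + 11 + 12 = 31 bits.

Unary([7, 10, 11]) = 1111111011111111110111111111110 (31 bits)


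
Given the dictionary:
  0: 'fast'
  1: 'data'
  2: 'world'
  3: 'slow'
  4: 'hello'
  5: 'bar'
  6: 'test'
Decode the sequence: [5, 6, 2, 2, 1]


Look up each index in the dictionary:
  5 -> 'bar'
  6 -> 'test'
  2 -> 'world'
  2 -> 'world'
  1 -> 'data'

Decoded: "bar test world world data"


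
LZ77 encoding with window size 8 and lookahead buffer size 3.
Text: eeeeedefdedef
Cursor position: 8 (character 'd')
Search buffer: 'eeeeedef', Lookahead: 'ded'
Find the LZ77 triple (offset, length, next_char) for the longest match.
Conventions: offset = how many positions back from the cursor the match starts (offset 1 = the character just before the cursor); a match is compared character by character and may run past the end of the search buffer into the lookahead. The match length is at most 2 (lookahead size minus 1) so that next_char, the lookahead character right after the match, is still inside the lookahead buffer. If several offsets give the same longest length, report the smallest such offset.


Try each offset into the search buffer:
  offset=1 (pos 7, char 'f'): match length 0
  offset=2 (pos 6, char 'e'): match length 0
  offset=3 (pos 5, char 'd'): match length 2
  offset=4 (pos 4, char 'e'): match length 0
  offset=5 (pos 3, char 'e'): match length 0
  offset=6 (pos 2, char 'e'): match length 0
  offset=7 (pos 1, char 'e'): match length 0
  offset=8 (pos 0, char 'e'): match length 0
Longest match has length 2 at offset 3.
next_char = character at position 8 + 2 = 10 -> 'd'

Best match: offset=3, length=2 (matching 'de' starting at position 5)
LZ77 triple: (3, 2, 'd')


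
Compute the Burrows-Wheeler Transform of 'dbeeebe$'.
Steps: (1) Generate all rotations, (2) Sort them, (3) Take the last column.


Rotations (sorted):
  0: $dbeeebe -> last char: e
  1: be$dbeee -> last char: e
  2: beeebe$d -> last char: d
  3: dbeeebe$ -> last char: $
  4: e$dbeeeb -> last char: b
  5: ebe$dbee -> last char: e
  6: eebe$dbe -> last char: e
  7: eeebe$db -> last char: b


BWT = eed$beeb


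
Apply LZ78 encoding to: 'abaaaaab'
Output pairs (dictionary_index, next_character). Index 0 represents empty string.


LZ78 encoding steps:
Dictionary: {0: ''}
Step 1: w='' (idx 0), next='a' -> output (0, 'a'), add 'a' as idx 1
Step 2: w='' (idx 0), next='b' -> output (0, 'b'), add 'b' as idx 2
Step 3: w='a' (idx 1), next='a' -> output (1, 'a'), add 'aa' as idx 3
Step 4: w='aa' (idx 3), next='a' -> output (3, 'a'), add 'aaa' as idx 4
Step 5: w='b' (idx 2), end of input -> output (2, '')


Encoded: [(0, 'a'), (0, 'b'), (1, 'a'), (3, 'a'), (2, '')]


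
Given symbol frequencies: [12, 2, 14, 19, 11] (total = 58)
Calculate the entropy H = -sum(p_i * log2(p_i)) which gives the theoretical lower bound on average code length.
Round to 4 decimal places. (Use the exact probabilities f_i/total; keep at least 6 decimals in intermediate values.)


Per-symbol terms -p_i * log2(p_i) with p_i = f_i/58:
  p = 12/58 = 0.206897: log2(p) = -2.273018, -p*log2(p) = 0.470280
  p = 2/58 = 0.034483: log2(p) = -4.857981, -p*log2(p) = 0.167517
  p = 14/58 = 0.241379: log2(p) = -2.050626, -p*log2(p) = 0.494979
  p = 19/58 = 0.327586: log2(p) = -1.610053, -p*log2(p) = 0.527431
  p = 11/58 = 0.189655: log2(p) = -2.398549, -p*log2(p) = 0.454897
H = 0.470280 + 0.167517 + 0.494979 + 0.527431 + 0.454897 = 2.115104

H = 2.1151 bits/symbol


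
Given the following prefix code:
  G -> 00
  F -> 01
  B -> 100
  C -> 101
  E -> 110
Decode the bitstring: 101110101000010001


Decoding step by step:
Bits 101 -> C
Bits 110 -> E
Bits 101 -> C
Bits 00 -> G
Bits 00 -> G
Bits 100 -> B
Bits 01 -> F


Decoded message: CECGGBF


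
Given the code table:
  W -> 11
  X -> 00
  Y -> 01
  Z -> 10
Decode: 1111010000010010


Decoding:
11 -> W
11 -> W
01 -> Y
00 -> X
00 -> X
01 -> Y
00 -> X
10 -> Z


Result: WWYXXYXZ


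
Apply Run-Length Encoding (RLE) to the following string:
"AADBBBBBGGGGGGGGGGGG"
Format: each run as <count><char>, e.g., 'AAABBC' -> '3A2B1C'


Scanning runs left to right:
  i=0: run of 'A' x 2 -> '2A'
  i=2: run of 'D' x 1 -> '1D'
  i=3: run of 'B' x 5 -> '5B'
  i=8: run of 'G' x 12 -> '12G'

RLE = 2A1D5B12G


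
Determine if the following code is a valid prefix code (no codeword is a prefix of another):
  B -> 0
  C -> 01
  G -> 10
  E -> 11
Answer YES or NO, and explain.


Checking each pair (does one codeword prefix another?):
  B='0' vs C='01': prefix -- VIOLATION

NO -- this is NOT a valid prefix code. B (0) is a prefix of C (01).


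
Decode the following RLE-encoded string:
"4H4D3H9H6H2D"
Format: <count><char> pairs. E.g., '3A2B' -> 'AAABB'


Expanding each <count><char> pair:
  4H -> 'HHHH'
  4D -> 'DDDD'
  3H -> 'HHH'
  9H -> 'HHHHHHHHH'
  6H -> 'HHHHHH'
  2D -> 'DD'

Decoded = HHHHDDDDHHHHHHHHHHHHHHHHHHDD


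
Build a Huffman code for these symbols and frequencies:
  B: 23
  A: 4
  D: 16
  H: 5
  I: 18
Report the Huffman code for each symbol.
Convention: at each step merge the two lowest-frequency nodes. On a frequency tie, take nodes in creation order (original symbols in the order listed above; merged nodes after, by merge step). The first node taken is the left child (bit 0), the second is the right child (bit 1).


Huffman tree construction:
Step 1: Merge A(4) + H(5) = 9
Step 2: Merge (A+H)(9) + D(16) = 25
Step 3: Merge I(18) + B(23) = 41
Step 4: Merge ((A+H)+D)(25) + (I+B)(41) = 66
Read each symbol's code off the tree from the root (left child = 0, right child = 1).

Codes:
  B: 11 (length 2)
  A: 000 (length 3)
  D: 01 (length 2)
  H: 001 (length 3)
  I: 10 (length 2)
Average code length: 141/66 = 2.1364 bits/symbol


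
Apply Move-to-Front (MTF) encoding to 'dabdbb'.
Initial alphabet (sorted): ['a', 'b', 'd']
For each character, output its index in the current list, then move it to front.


MTF encoding:
'd': index 2 in ['a', 'b', 'd'] -> ['d', 'a', 'b']
'a': index 1 in ['d', 'a', 'b'] -> ['a', 'd', 'b']
'b': index 2 in ['a', 'd', 'b'] -> ['b', 'a', 'd']
'd': index 2 in ['b', 'a', 'd'] -> ['d', 'b', 'a']
'b': index 1 in ['d', 'b', 'a'] -> ['b', 'd', 'a']
'b': index 0 in ['b', 'd', 'a'] -> ['b', 'd', 'a']


Output: [2, 1, 2, 2, 1, 0]


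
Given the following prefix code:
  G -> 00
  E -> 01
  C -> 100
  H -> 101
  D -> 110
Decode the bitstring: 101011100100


Decoding step by step:
Bits 101 -> H
Bits 01 -> E
Bits 110 -> D
Bits 01 -> E
Bits 00 -> G


Decoded message: HEDEG


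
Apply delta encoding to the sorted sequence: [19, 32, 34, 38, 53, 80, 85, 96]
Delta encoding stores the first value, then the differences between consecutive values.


First value: 19
Deltas:
  32 - 19 = 13
  34 - 32 = 2
  38 - 34 = 4
  53 - 38 = 15
  80 - 53 = 27
  85 - 80 = 5
  96 - 85 = 11


Delta encoded: [19, 13, 2, 4, 15, 27, 5, 11]


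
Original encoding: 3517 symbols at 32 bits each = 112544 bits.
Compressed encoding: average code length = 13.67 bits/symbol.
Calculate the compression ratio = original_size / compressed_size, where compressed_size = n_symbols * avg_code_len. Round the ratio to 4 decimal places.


original_size = n_symbols * orig_bits = 3517 * 32 = 112544 bits
compressed_size = n_symbols * avg_code_len = 3517 * 13.67 = 48077.39 bits
ratio = original_size / compressed_size = 112544 / 48077.39 = 2.3409

Compression ratio = 2.3409


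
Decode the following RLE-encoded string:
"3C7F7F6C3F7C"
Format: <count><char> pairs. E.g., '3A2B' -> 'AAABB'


Expanding each <count><char> pair:
  3C -> 'CCC'
  7F -> 'FFFFFFF'
  7F -> 'FFFFFFF'
  6C -> 'CCCCCC'
  3F -> 'FFF'
  7C -> 'CCCCCCC'

Decoded = CCCFFFFFFFFFFFFFFCCCCCCFFFCCCCCCC


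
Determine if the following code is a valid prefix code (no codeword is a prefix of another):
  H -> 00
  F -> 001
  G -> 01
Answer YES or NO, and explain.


Checking each pair (does one codeword prefix another?):
  H='00' vs F='001': prefix -- VIOLATION

NO -- this is NOT a valid prefix code. H (00) is a prefix of F (001).


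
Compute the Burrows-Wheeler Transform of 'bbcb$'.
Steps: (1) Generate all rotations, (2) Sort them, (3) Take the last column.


Rotations (sorted):
  0: $bbcb -> last char: b
  1: b$bbc -> last char: c
  2: bbcb$ -> last char: $
  3: bcb$b -> last char: b
  4: cb$bb -> last char: b


BWT = bc$bb


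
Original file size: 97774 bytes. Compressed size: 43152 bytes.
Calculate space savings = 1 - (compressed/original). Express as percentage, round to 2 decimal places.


ratio = compressed/original = 43152/97774 = 0.441344
savings = 1 - ratio = 1 - 0.441344 = 0.558656
as a percentage: 0.558656 * 100 = 55.87%

Space savings = 1 - 43152/97774 = 55.87%


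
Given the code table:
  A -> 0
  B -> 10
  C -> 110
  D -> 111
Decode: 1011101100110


Decoding:
10 -> B
111 -> D
0 -> A
110 -> C
0 -> A
110 -> C


Result: BDACAC


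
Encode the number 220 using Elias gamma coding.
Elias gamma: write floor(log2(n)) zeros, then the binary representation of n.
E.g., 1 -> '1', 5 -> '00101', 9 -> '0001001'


num_bits = floor(log2(220)) + 1 = 8
leading_zeros = num_bits - 1 = 7
binary(220) = 11011100

Elias gamma(220) = '0000000' + '11011100' = 000000011011100 (15 bits)


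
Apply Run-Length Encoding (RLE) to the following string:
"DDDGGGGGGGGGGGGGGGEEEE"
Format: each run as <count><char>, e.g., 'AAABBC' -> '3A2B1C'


Scanning runs left to right:
  i=0: run of 'D' x 3 -> '3D'
  i=3: run of 'G' x 15 -> '15G'
  i=18: run of 'E' x 4 -> '4E'

RLE = 3D15G4E


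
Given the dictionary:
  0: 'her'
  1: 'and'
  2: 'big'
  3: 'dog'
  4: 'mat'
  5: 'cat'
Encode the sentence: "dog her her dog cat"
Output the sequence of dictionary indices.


Look up each word in the dictionary:
  'dog' -> 3
  'her' -> 0
  'her' -> 0
  'dog' -> 3
  'cat' -> 5

Encoded: [3, 0, 0, 3, 5]


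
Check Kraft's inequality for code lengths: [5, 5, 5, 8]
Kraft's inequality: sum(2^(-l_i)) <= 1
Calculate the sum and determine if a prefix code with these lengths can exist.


Sum = 2^(-5) + 2^(-5) + 2^(-5) + 2^(-8)
    = 0.03125 + 0.03125 + 0.03125 + 0.00390625
    = 25/256 = 0.09765625
Since 0.09765625 <= 1, Kraft's inequality IS satisfied.
A prefix code with these lengths CAN exist.

Kraft sum = 0.09765625. Satisfied.


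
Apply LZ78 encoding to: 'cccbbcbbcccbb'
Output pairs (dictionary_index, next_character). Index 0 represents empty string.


LZ78 encoding steps:
Dictionary: {0: ''}
Step 1: w='' (idx 0), next='c' -> output (0, 'c'), add 'c' as idx 1
Step 2: w='c' (idx 1), next='c' -> output (1, 'c'), add 'cc' as idx 2
Step 3: w='' (idx 0), next='b' -> output (0, 'b'), add 'b' as idx 3
Step 4: w='b' (idx 3), next='c' -> output (3, 'c'), add 'bc' as idx 4
Step 5: w='b' (idx 3), next='b' -> output (3, 'b'), add 'bb' as idx 5
Step 6: w='cc' (idx 2), next='c' -> output (2, 'c'), add 'ccc' as idx 6
Step 7: w='bb' (idx 5), end of input -> output (5, '')


Encoded: [(0, 'c'), (1, 'c'), (0, 'b'), (3, 'c'), (3, 'b'), (2, 'c'), (5, '')]


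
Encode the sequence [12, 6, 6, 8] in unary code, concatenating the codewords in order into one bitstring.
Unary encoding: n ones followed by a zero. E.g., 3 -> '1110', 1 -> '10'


Encode each number as n ones followed by a terminating 0:
  12 -> 1111111111110 (13 bits)
  6 -> 1111110 (7 bits)
  6 -> 1111110 (7 bits)
  8 -> 111111110 (9 bits)
Total length = 13 + 7 + 7 + 9 = 36 bits.

Unary([12, 6, 6, 8]) = 111111111111011111101111110111111110 (36 bits)


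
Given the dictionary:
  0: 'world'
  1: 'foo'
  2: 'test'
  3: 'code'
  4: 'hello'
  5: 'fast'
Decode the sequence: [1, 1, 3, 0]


Look up each index in the dictionary:
  1 -> 'foo'
  1 -> 'foo'
  3 -> 'code'
  0 -> 'world'

Decoded: "foo foo code world"


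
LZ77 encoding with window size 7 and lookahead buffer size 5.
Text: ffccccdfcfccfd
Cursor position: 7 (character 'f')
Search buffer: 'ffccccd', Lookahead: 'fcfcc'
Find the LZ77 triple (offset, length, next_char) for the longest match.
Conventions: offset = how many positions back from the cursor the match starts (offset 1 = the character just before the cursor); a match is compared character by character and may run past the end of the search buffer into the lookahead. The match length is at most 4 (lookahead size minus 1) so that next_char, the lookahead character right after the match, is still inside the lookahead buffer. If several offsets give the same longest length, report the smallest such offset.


Try each offset into the search buffer:
  offset=1 (pos 6, char 'd'): match length 0
  offset=2 (pos 5, char 'c'): match length 0
  offset=3 (pos 4, char 'c'): match length 0
  offset=4 (pos 3, char 'c'): match length 0
  offset=5 (pos 2, char 'c'): match length 0
  offset=6 (pos 1, char 'f'): match length 2
  offset=7 (pos 0, char 'f'): match length 1
Longest match has length 2 at offset 6.
next_char = character at position 7 + 2 = 9 -> 'f'

Best match: offset=6, length=2 (matching 'fc' starting at position 1)
LZ77 triple: (6, 2, 'f')


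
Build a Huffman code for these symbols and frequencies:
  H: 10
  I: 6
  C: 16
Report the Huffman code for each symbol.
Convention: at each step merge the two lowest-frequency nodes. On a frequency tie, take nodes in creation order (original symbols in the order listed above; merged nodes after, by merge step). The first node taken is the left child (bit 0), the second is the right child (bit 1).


Huffman tree construction:
Step 1: Merge I(6) + H(10) = 16
Step 2: Merge C(16) + (I+H)(16) = 32
Read each symbol's code off the tree from the root (left child = 0, right child = 1).

Codes:
  H: 11 (length 2)
  I: 10 (length 2)
  C: 0 (length 1)
Average code length: 48/32 = 1.5000 bits/symbol


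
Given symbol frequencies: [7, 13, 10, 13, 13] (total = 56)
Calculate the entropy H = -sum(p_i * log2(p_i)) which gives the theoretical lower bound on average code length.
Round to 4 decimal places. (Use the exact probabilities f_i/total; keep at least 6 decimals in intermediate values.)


Per-symbol terms -p_i * log2(p_i) with p_i = f_i/56:
  p = 7/56 = 0.125000: log2(p) = -3.000000, -p*log2(p) = 0.375000
  p = 13/56 = 0.232143: log2(p) = -2.106915, -p*log2(p) = 0.489105
  p = 10/56 = 0.178571: log2(p) = -2.485427, -p*log2(p) = 0.443826
  p = 13/56 = 0.232143: log2(p) = -2.106915, -p*log2(p) = 0.489105
  p = 13/56 = 0.232143: log2(p) = -2.106915, -p*log2(p) = 0.489105
H = 0.375000 + 0.489105 + 0.443826 + 0.489105 + 0.489105 = 2.286141

H = 2.2861 bits/symbol


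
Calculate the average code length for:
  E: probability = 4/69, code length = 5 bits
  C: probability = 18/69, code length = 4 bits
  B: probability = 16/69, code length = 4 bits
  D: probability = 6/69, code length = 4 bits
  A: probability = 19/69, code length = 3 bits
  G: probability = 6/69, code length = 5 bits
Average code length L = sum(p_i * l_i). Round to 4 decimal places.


Weighted contributions p_i * l_i:
  E: (4/69) * 5 = 20/69
  C: (18/69) * 4 = 72/69
  B: (16/69) * 4 = 64/69
  D: (6/69) * 4 = 24/69
  A: (19/69) * 3 = 57/69
  G: (6/69) * 5 = 30/69
Sum = (20 + 72 + 64 + 24 + 57 + 30)/69 = 267/69

L = 267/69 = 3.8696 bits/symbol


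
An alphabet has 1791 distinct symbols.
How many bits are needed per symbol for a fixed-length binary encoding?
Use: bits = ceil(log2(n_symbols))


log2(1791) = 10.8065
Bracket: 2^10 = 1024 < 1791 <= 2^11 = 2048
So ceil(log2(1791)) = 11

bits = ceil(log2(1791)) = ceil(10.8065) = 11 bits


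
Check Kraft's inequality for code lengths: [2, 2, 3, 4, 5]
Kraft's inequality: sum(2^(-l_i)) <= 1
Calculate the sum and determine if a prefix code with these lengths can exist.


Sum = 2^(-2) + 2^(-2) + 2^(-3) + 2^(-4) + 2^(-5)
    = 0.25 + 0.25 + 0.125 + 0.0625 + 0.03125
    = 23/32 = 0.71875
Since 0.71875 <= 1, Kraft's inequality IS satisfied.
A prefix code with these lengths CAN exist.

Kraft sum = 0.71875. Satisfied.


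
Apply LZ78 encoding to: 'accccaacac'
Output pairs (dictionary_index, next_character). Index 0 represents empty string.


LZ78 encoding steps:
Dictionary: {0: ''}
Step 1: w='' (idx 0), next='a' -> output (0, 'a'), add 'a' as idx 1
Step 2: w='' (idx 0), next='c' -> output (0, 'c'), add 'c' as idx 2
Step 3: w='c' (idx 2), next='c' -> output (2, 'c'), add 'cc' as idx 3
Step 4: w='c' (idx 2), next='a' -> output (2, 'a'), add 'ca' as idx 4
Step 5: w='a' (idx 1), next='c' -> output (1, 'c'), add 'ac' as idx 5
Step 6: w='ac' (idx 5), end of input -> output (5, '')


Encoded: [(0, 'a'), (0, 'c'), (2, 'c'), (2, 'a'), (1, 'c'), (5, '')]


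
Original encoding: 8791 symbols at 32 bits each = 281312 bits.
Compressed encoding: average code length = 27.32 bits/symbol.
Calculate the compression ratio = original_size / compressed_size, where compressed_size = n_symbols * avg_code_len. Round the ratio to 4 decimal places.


original_size = n_symbols * orig_bits = 8791 * 32 = 281312 bits
compressed_size = n_symbols * avg_code_len = 8791 * 27.32 = 240170.12 bits
ratio = original_size / compressed_size = 281312 / 240170.12 = 1.1713

Compression ratio = 1.1713


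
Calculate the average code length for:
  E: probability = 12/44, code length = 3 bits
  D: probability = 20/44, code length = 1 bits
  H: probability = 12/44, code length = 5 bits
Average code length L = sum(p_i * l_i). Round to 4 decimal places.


Weighted contributions p_i * l_i:
  E: (12/44) * 3 = 36/44
  D: (20/44) * 1 = 20/44
  H: (12/44) * 5 = 60/44
Sum = (36 + 20 + 60)/44 = 116/44

L = 116/44 = 2.6364 bits/symbol


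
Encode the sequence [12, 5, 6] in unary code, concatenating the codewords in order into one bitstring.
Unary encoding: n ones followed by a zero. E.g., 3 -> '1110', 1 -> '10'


Encode each number as n ones followed by a terminating 0:
  12 -> 1111111111110 (13 bits)
  5 -> 111110 (6 bits)
  6 -> 1111110 (7 bits)
Total length = 13 + 6 + 7 = 26 bits.

Unary([12, 5, 6]) = 11111111111101111101111110 (26 bits)


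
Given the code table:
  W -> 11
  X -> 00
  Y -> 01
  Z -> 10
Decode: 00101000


Decoding:
00 -> X
10 -> Z
10 -> Z
00 -> X


Result: XZZX


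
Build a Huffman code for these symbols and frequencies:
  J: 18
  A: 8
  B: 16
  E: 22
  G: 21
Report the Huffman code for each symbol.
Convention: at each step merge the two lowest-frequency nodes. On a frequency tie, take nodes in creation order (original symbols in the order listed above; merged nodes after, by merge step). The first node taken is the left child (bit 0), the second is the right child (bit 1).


Huffman tree construction:
Step 1: Merge A(8) + B(16) = 24
Step 2: Merge J(18) + G(21) = 39
Step 3: Merge E(22) + (A+B)(24) = 46
Step 4: Merge (J+G)(39) + (E+(A+B))(46) = 85
Read each symbol's code off the tree from the root (left child = 0, right child = 1).

Codes:
  J: 00 (length 2)
  A: 110 (length 3)
  B: 111 (length 3)
  E: 10 (length 2)
  G: 01 (length 2)
Average code length: 194/85 = 2.2824 bits/symbol


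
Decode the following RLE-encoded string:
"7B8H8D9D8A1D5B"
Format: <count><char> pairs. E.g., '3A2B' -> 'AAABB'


Expanding each <count><char> pair:
  7B -> 'BBBBBBB'
  8H -> 'HHHHHHHH'
  8D -> 'DDDDDDDD'
  9D -> 'DDDDDDDDD'
  8A -> 'AAAAAAAA'
  1D -> 'D'
  5B -> 'BBBBB'

Decoded = BBBBBBBHHHHHHHHDDDDDDDDDDDDDDDDDAAAAAAAADBBBBB


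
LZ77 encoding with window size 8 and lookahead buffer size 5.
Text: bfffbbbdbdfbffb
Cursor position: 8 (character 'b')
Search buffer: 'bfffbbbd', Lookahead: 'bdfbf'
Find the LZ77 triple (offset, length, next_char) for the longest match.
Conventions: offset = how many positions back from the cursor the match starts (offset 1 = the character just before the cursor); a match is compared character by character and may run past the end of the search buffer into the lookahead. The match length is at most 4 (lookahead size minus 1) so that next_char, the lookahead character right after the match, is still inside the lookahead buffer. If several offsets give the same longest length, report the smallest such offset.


Try each offset into the search buffer:
  offset=1 (pos 7, char 'd'): match length 0
  offset=2 (pos 6, char 'b'): match length 2
  offset=3 (pos 5, char 'b'): match length 1
  offset=4 (pos 4, char 'b'): match length 1
  offset=5 (pos 3, char 'f'): match length 0
  offset=6 (pos 2, char 'f'): match length 0
  offset=7 (pos 1, char 'f'): match length 0
  offset=8 (pos 0, char 'b'): match length 1
Longest match has length 2 at offset 2.
next_char = character at position 8 + 2 = 10 -> 'f'

Best match: offset=2, length=2 (matching 'bd' starting at position 6)
LZ77 triple: (2, 2, 'f')


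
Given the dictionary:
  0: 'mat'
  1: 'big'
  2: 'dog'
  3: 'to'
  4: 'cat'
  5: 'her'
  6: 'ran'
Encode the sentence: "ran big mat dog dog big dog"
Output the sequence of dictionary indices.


Look up each word in the dictionary:
  'ran' -> 6
  'big' -> 1
  'mat' -> 0
  'dog' -> 2
  'dog' -> 2
  'big' -> 1
  'dog' -> 2

Encoded: [6, 1, 0, 2, 2, 1, 2]


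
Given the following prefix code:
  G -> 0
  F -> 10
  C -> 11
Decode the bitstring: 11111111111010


Decoding step by step:
Bits 11 -> C
Bits 11 -> C
Bits 11 -> C
Bits 11 -> C
Bits 11 -> C
Bits 10 -> F
Bits 10 -> F


Decoded message: CCCCCFF


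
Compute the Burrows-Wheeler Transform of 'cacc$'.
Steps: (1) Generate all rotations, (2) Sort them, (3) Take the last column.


Rotations (sorted):
  0: $cacc -> last char: c
  1: acc$c -> last char: c
  2: c$cac -> last char: c
  3: cacc$ -> last char: $
  4: cc$ca -> last char: a


BWT = ccc$a


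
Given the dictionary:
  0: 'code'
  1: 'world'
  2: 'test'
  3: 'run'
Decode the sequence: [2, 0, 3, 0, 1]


Look up each index in the dictionary:
  2 -> 'test'
  0 -> 'code'
  3 -> 'run'
  0 -> 'code'
  1 -> 'world'

Decoded: "test code run code world"


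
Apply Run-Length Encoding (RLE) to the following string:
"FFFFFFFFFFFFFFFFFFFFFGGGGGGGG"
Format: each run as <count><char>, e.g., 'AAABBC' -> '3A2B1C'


Scanning runs left to right:
  i=0: run of 'F' x 21 -> '21F'
  i=21: run of 'G' x 8 -> '8G'

RLE = 21F8G


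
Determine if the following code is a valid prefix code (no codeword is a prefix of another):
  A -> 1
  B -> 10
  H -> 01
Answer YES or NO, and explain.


Checking each pair (does one codeword prefix another?):
  A='1' vs B='10': prefix -- VIOLATION

NO -- this is NOT a valid prefix code. A (1) is a prefix of B (10).


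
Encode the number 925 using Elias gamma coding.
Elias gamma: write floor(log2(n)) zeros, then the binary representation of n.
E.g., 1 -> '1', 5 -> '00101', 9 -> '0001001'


num_bits = floor(log2(925)) + 1 = 10
leading_zeros = num_bits - 1 = 9
binary(925) = 1110011101

Elias gamma(925) = '000000000' + '1110011101' = 0000000001110011101 (19 bits)


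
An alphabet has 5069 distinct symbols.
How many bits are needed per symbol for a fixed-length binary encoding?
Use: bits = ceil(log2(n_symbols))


log2(5069) = 12.3075
Bracket: 2^12 = 4096 < 5069 <= 2^13 = 8192
So ceil(log2(5069)) = 13

bits = ceil(log2(5069)) = ceil(12.3075) = 13 bits


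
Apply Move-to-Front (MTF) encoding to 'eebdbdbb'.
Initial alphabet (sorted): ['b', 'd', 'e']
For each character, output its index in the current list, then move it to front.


MTF encoding:
'e': index 2 in ['b', 'd', 'e'] -> ['e', 'b', 'd']
'e': index 0 in ['e', 'b', 'd'] -> ['e', 'b', 'd']
'b': index 1 in ['e', 'b', 'd'] -> ['b', 'e', 'd']
'd': index 2 in ['b', 'e', 'd'] -> ['d', 'b', 'e']
'b': index 1 in ['d', 'b', 'e'] -> ['b', 'd', 'e']
'd': index 1 in ['b', 'd', 'e'] -> ['d', 'b', 'e']
'b': index 1 in ['d', 'b', 'e'] -> ['b', 'd', 'e']
'b': index 0 in ['b', 'd', 'e'] -> ['b', 'd', 'e']


Output: [2, 0, 1, 2, 1, 1, 1, 0]


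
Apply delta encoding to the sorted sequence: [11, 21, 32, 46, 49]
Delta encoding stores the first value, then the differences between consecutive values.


First value: 11
Deltas:
  21 - 11 = 10
  32 - 21 = 11
  46 - 32 = 14
  49 - 46 = 3


Delta encoded: [11, 10, 11, 14, 3]


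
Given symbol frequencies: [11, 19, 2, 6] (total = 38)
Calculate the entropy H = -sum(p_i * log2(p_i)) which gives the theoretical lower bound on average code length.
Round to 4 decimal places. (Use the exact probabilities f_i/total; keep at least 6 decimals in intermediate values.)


Per-symbol terms -p_i * log2(p_i) with p_i = f_i/38:
  p = 11/38 = 0.289474: log2(p) = -1.788496, -p*log2(p) = 0.517722
  p = 19/38 = 0.500000: log2(p) = -1.000000, -p*log2(p) = 0.500000
  p = 2/38 = 0.052632: log2(p) = -4.247928, -p*log2(p) = 0.223575
  p = 6/38 = 0.157895: log2(p) = -2.662965, -p*log2(p) = 0.420468
H = 0.517722 + 0.500000 + 0.223575 + 0.420468 = 1.661765

H = 1.6618 bits/symbol


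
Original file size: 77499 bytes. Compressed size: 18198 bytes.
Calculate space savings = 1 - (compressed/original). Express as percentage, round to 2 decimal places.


ratio = compressed/original = 18198/77499 = 0.234816
savings = 1 - ratio = 1 - 0.234816 = 0.765184
as a percentage: 0.765184 * 100 = 76.52%

Space savings = 1 - 18198/77499 = 76.52%


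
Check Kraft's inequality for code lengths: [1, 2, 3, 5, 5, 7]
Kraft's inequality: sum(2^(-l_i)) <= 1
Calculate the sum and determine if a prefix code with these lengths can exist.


Sum = 2^(-1) + 2^(-2) + 2^(-3) + 2^(-5) + 2^(-5) + 2^(-7)
    = 0.5 + 0.25 + 0.125 + 0.03125 + 0.03125 + 0.0078125
    = 121/128 = 0.9453125
Since 0.9453125 <= 1, Kraft's inequality IS satisfied.
A prefix code with these lengths CAN exist.

Kraft sum = 0.9453125. Satisfied.


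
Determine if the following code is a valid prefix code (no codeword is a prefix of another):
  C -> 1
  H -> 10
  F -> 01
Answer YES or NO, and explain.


Checking each pair (does one codeword prefix another?):
  C='1' vs H='10': prefix -- VIOLATION

NO -- this is NOT a valid prefix code. C (1) is a prefix of H (10).


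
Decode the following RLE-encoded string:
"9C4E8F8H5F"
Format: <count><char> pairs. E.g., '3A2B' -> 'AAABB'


Expanding each <count><char> pair:
  9C -> 'CCCCCCCCC'
  4E -> 'EEEE'
  8F -> 'FFFFFFFF'
  8H -> 'HHHHHHHH'
  5F -> 'FFFFF'

Decoded = CCCCCCCCCEEEEFFFFFFFFHHHHHHHHFFFFF


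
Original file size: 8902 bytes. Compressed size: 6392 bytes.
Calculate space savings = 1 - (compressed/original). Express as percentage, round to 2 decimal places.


ratio = compressed/original = 6392/8902 = 0.718041
savings = 1 - ratio = 1 - 0.718041 = 0.281959
as a percentage: 0.281959 * 100 = 28.2%

Space savings = 1 - 6392/8902 = 28.2%


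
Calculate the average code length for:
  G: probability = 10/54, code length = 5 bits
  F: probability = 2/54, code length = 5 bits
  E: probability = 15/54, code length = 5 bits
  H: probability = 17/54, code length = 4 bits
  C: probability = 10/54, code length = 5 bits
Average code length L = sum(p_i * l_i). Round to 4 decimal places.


Weighted contributions p_i * l_i:
  G: (10/54) * 5 = 50/54
  F: (2/54) * 5 = 10/54
  E: (15/54) * 5 = 75/54
  H: (17/54) * 4 = 68/54
  C: (10/54) * 5 = 50/54
Sum = (50 + 10 + 75 + 68 + 50)/54 = 253/54

L = 253/54 = 4.6852 bits/symbol


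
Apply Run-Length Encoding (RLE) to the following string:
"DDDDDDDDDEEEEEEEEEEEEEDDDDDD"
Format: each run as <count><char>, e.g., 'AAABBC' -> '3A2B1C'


Scanning runs left to right:
  i=0: run of 'D' x 9 -> '9D'
  i=9: run of 'E' x 13 -> '13E'
  i=22: run of 'D' x 6 -> '6D'

RLE = 9D13E6D


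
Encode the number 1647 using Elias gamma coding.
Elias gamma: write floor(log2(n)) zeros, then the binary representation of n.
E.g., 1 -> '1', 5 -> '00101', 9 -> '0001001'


num_bits = floor(log2(1647)) + 1 = 11
leading_zeros = num_bits - 1 = 10
binary(1647) = 11001101111

Elias gamma(1647) = '0000000000' + '11001101111' = 000000000011001101111 (21 bits)


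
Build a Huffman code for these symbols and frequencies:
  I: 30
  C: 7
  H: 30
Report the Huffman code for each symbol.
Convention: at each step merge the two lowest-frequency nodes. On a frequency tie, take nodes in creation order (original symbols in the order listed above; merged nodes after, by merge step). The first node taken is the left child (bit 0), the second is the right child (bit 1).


Huffman tree construction:
Step 1: Merge C(7) + I(30) = 37
Step 2: Merge H(30) + (C+I)(37) = 67
Read each symbol's code off the tree from the root (left child = 0, right child = 1).

Codes:
  I: 11 (length 2)
  C: 10 (length 2)
  H: 0 (length 1)
Average code length: 104/67 = 1.5522 bits/symbol


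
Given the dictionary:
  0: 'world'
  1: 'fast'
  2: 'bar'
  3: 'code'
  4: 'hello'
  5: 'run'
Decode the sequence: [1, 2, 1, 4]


Look up each index in the dictionary:
  1 -> 'fast'
  2 -> 'bar'
  1 -> 'fast'
  4 -> 'hello'

Decoded: "fast bar fast hello"


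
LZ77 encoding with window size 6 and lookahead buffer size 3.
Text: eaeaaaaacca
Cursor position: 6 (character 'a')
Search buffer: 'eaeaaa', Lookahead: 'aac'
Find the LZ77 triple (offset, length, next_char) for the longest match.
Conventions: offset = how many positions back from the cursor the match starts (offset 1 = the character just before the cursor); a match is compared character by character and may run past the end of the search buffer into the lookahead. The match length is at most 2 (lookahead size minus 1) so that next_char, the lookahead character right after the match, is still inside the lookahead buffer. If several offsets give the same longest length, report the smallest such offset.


Try each offset into the search buffer:
  offset=1 (pos 5, char 'a'): match length 2
  offset=2 (pos 4, char 'a'): match length 2
  offset=3 (pos 3, char 'a'): match length 2
  offset=4 (pos 2, char 'e'): match length 0
  offset=5 (pos 1, char 'a'): match length 1
  offset=6 (pos 0, char 'e'): match length 0
Longest match has length 2, found at offsets 1, 2, 3; take the smallest, offset 1.
next_char = character at position 6 + 2 = 8 -> 'c'

Best match: offset=1, length=2 (matching 'aa' starting at position 5)
LZ77 triple: (1, 2, 'c')


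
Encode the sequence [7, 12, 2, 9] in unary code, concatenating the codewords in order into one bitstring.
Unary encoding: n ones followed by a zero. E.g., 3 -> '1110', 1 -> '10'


Encode each number as n ones followed by a terminating 0:
  7 -> 11111110 (8 bits)
  12 -> 1111111111110 (13 bits)
  2 -> 110 (3 bits)
  9 -> 1111111110 (10 bits)
Total length = 8 + 13 + 3 + 10 = 34 bits.

Unary([7, 12, 2, 9]) = 1111111011111111111101101111111110 (34 bits)


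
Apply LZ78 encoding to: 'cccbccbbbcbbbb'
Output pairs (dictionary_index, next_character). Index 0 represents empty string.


LZ78 encoding steps:
Dictionary: {0: ''}
Step 1: w='' (idx 0), next='c' -> output (0, 'c'), add 'c' as idx 1
Step 2: w='c' (idx 1), next='c' -> output (1, 'c'), add 'cc' as idx 2
Step 3: w='' (idx 0), next='b' -> output (0, 'b'), add 'b' as idx 3
Step 4: w='cc' (idx 2), next='b' -> output (2, 'b'), add 'ccb' as idx 4
Step 5: w='b' (idx 3), next='b' -> output (3, 'b'), add 'bb' as idx 5
Step 6: w='c' (idx 1), next='b' -> output (1, 'b'), add 'cb' as idx 6
Step 7: w='bb' (idx 5), next='b' -> output (5, 'b'), add 'bbb' as idx 7


Encoded: [(0, 'c'), (1, 'c'), (0, 'b'), (2, 'b'), (3, 'b'), (1, 'b'), (5, 'b')]


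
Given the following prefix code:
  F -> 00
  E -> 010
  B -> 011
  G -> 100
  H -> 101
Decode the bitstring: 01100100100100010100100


Decoding step by step:
Bits 011 -> B
Bits 00 -> F
Bits 100 -> G
Bits 100 -> G
Bits 100 -> G
Bits 010 -> E
Bits 100 -> G
Bits 100 -> G


Decoded message: BFGGGEGG


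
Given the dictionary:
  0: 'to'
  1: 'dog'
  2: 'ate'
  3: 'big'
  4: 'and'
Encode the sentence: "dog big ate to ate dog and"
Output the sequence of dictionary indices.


Look up each word in the dictionary:
  'dog' -> 1
  'big' -> 3
  'ate' -> 2
  'to' -> 0
  'ate' -> 2
  'dog' -> 1
  'and' -> 4

Encoded: [1, 3, 2, 0, 2, 1, 4]


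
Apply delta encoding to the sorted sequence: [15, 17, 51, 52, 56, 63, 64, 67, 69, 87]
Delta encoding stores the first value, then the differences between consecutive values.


First value: 15
Deltas:
  17 - 15 = 2
  51 - 17 = 34
  52 - 51 = 1
  56 - 52 = 4
  63 - 56 = 7
  64 - 63 = 1
  67 - 64 = 3
  69 - 67 = 2
  87 - 69 = 18


Delta encoded: [15, 2, 34, 1, 4, 7, 1, 3, 2, 18]


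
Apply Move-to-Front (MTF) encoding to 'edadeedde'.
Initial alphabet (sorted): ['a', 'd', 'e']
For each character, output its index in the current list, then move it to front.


MTF encoding:
'e': index 2 in ['a', 'd', 'e'] -> ['e', 'a', 'd']
'd': index 2 in ['e', 'a', 'd'] -> ['d', 'e', 'a']
'a': index 2 in ['d', 'e', 'a'] -> ['a', 'd', 'e']
'd': index 1 in ['a', 'd', 'e'] -> ['d', 'a', 'e']
'e': index 2 in ['d', 'a', 'e'] -> ['e', 'd', 'a']
'e': index 0 in ['e', 'd', 'a'] -> ['e', 'd', 'a']
'd': index 1 in ['e', 'd', 'a'] -> ['d', 'e', 'a']
'd': index 0 in ['d', 'e', 'a'] -> ['d', 'e', 'a']
'e': index 1 in ['d', 'e', 'a'] -> ['e', 'd', 'a']


Output: [2, 2, 2, 1, 2, 0, 1, 0, 1]


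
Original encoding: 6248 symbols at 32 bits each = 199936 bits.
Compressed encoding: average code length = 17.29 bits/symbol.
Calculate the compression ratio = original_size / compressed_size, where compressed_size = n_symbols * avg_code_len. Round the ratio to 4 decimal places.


original_size = n_symbols * orig_bits = 6248 * 32 = 199936 bits
compressed_size = n_symbols * avg_code_len = 6248 * 17.29 = 108027.92 bits
ratio = original_size / compressed_size = 199936 / 108027.92 = 1.8508

Compression ratio = 1.8508


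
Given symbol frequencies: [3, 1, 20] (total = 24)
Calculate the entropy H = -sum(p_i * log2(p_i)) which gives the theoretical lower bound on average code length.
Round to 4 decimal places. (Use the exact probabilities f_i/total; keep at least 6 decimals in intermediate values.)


Per-symbol terms -p_i * log2(p_i) with p_i = f_i/24:
  p = 3/24 = 0.125000: log2(p) = -3.000000, -p*log2(p) = 0.375000
  p = 1/24 = 0.041667: log2(p) = -4.584963, -p*log2(p) = 0.191040
  p = 20/24 = 0.833333: log2(p) = -0.263034, -p*log2(p) = 0.219195
H = 0.375000 + 0.191040 + 0.219195 = 0.785235

H = 0.7852 bits/symbol


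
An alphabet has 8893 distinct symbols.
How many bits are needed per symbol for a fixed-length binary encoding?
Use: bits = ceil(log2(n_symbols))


log2(8893) = 13.1185
Bracket: 2^13 = 8192 < 8893 <= 2^14 = 16384
So ceil(log2(8893)) = 14

bits = ceil(log2(8893)) = ceil(13.1185) = 14 bits


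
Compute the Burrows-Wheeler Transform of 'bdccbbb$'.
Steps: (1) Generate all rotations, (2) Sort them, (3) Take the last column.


Rotations (sorted):
  0: $bdccbbb -> last char: b
  1: b$bdccbb -> last char: b
  2: bb$bdccb -> last char: b
  3: bbb$bdcc -> last char: c
  4: bdccbbb$ -> last char: $
  5: cbbb$bdc -> last char: c
  6: ccbbb$bd -> last char: d
  7: dccbbb$b -> last char: b


BWT = bbbc$cdb


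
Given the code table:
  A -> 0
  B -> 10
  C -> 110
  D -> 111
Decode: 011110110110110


Decoding:
0 -> A
111 -> D
10 -> B
110 -> C
110 -> C
110 -> C


Result: ADBCCC


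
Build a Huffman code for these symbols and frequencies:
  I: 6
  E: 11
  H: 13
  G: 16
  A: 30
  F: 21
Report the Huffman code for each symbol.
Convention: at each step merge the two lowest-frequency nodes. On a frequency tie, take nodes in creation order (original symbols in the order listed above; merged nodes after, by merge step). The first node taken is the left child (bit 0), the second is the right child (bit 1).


Huffman tree construction:
Step 1: Merge I(6) + E(11) = 17
Step 2: Merge H(13) + G(16) = 29
Step 3: Merge (I+E)(17) + F(21) = 38
Step 4: Merge (H+G)(29) + A(30) = 59
Step 5: Merge ((I+E)+F)(38) + ((H+G)+A)(59) = 97
Read each symbol's code off the tree from the root (left child = 0, right child = 1).

Codes:
  I: 000 (length 3)
  E: 001 (length 3)
  H: 100 (length 3)
  G: 101 (length 3)
  A: 11 (length 2)
  F: 01 (length 2)
Average code length: 240/97 = 2.4742 bits/symbol


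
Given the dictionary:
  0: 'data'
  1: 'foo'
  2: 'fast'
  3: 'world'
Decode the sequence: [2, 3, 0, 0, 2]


Look up each index in the dictionary:
  2 -> 'fast'
  3 -> 'world'
  0 -> 'data'
  0 -> 'data'
  2 -> 'fast'

Decoded: "fast world data data fast"


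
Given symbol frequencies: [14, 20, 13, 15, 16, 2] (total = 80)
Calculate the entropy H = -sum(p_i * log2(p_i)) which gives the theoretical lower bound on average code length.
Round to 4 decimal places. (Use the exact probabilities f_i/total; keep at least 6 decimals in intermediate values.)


Per-symbol terms -p_i * log2(p_i) with p_i = f_i/80:
  p = 14/80 = 0.175000: log2(p) = -2.514573, -p*log2(p) = 0.440050
  p = 20/80 = 0.250000: log2(p) = -2.000000, -p*log2(p) = 0.500000
  p = 13/80 = 0.162500: log2(p) = -2.621488, -p*log2(p) = 0.425992
  p = 15/80 = 0.187500: log2(p) = -2.415037, -p*log2(p) = 0.452820
  p = 16/80 = 0.200000: log2(p) = -2.321928, -p*log2(p) = 0.464386
  p = 2/80 = 0.025000: log2(p) = -5.321928, -p*log2(p) = 0.133048
H = 0.440050 + 0.500000 + 0.425992 + 0.452820 + 0.464386 + 0.133048 = 2.416296

H = 2.4163 bits/symbol


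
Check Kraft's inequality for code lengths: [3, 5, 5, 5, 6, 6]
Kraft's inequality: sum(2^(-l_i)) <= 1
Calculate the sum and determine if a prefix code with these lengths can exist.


Sum = 2^(-3) + 2^(-5) + 2^(-5) + 2^(-5) + 2^(-6) + 2^(-6)
    = 0.125 + 0.03125 + 0.03125 + 0.03125 + 0.015625 + 0.015625
    = 16/64 = 0.25
Since 0.25 <= 1, Kraft's inequality IS satisfied.
A prefix code with these lengths CAN exist.

Kraft sum = 0.25. Satisfied.


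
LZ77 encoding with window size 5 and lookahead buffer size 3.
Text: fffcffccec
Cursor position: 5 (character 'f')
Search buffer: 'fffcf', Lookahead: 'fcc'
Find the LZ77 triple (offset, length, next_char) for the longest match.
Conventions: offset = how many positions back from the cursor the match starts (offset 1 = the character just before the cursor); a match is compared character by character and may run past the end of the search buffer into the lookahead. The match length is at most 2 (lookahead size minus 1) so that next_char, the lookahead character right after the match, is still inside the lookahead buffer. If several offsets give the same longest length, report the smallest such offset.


Try each offset into the search buffer:
  offset=1 (pos 4, char 'f'): match length 1
  offset=2 (pos 3, char 'c'): match length 0
  offset=3 (pos 2, char 'f'): match length 2
  offset=4 (pos 1, char 'f'): match length 1
  offset=5 (pos 0, char 'f'): match length 1
Longest match has length 2 at offset 3.
next_char = character at position 5 + 2 = 7 -> 'c'

Best match: offset=3, length=2 (matching 'fc' starting at position 2)
LZ77 triple: (3, 2, 'c')
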